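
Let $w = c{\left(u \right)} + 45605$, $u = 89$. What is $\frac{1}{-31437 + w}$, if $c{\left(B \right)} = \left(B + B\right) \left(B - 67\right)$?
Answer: $\frac{1}{18084} \approx 5.5298 \cdot 10^{-5}$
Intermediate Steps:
$c{\left(B \right)} = 2 B \left(-67 + B\right)$
$w = 49521$ ($w = 2 \cdot 89 \left(-67 + 89\right) + 45605 = 2 \cdot 89 \cdot 22 + 45605 = 3916 + 45605 = 49521$)
$\frac{1}{-31437 + w} = \frac{1}{-31437 + 49521} = \frac{1}{18084}$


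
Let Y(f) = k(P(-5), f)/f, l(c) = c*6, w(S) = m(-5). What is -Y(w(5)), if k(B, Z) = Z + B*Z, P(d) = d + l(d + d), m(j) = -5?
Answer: 64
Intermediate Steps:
w(S) = -5
l(c) = 6*c
P(d) = 13*d (P(d) = d + 6*(d + d) = d + 6*(2*d) = d + 12*d = 13*d)
Y(f) = -64 (Y(f) = (f*(1 + 13*(-5)))/f = (f*(1 - 65))/f = (f*(-64))/f = (-64*f)/f = -64)
-Y(w(5)) = -1*(-64) = 64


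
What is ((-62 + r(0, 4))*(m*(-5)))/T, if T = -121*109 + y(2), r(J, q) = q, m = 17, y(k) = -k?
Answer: -4930/13191 ≈ -0.37374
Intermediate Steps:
T = -13191 (T = -121*109 - 1*2 = -13189 - 2 = -13191)
((-62 + r(0, 4))*(m*(-5)))/T = ((-62 + 4)*(17*(-5)))/(-13191) = -58*(-85)*(-1/13191) = 4930*(-1/13191) = -4930/13191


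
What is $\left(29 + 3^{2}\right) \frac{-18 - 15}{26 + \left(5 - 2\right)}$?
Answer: $- \frac{1254}{29} \approx -43.241$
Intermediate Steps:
$\left(29 + 3^{2}\right) \frac{-18 - 15}{26 + \left(5 - 2\right)} = \left(29 + 9\right) \left(- \frac{33}{26 + 3}\right) = 38 \left(- \frac{33}{29}\right) = - \frac{1254}{29}$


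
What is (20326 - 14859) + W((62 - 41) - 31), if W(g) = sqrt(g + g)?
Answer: 5467 + 2*I*sqrt(5) ≈ 5467.0 + 4.4721*I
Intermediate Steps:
W(g) = sqrt(2)*sqrt(g) (W(g) = sqrt(2*g) = sqrt(2)*sqrt(g))
(20326 - 14859) + W((62 - 41) - 31) = (20326 - 14859) + sqrt(2)*sqrt((62 - 41) - 31) = 5467 + sqrt(2)*sqrt(21 - 31) = 5467 + sqrt(2)*sqrt(-10) = 5467 + sqrt(2)*(I*sqrt(10)) = 5467 + 2*I*sqrt(5)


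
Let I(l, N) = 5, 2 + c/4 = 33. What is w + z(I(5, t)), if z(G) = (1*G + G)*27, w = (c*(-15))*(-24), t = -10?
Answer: 44910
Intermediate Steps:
c = 124 (c = -8 + 4*33 = -8 + 132 = 124)
w = 44640 (w = (124*(-15))*(-24) = -1860*(-24) = 44640)
z(G) = 54*G (z(G) = (G + G)*27 = (2*G)*27 = 54*G)
w + z(I(5, t)) = 44640 + 54*5 = 44640 + 270 = 44910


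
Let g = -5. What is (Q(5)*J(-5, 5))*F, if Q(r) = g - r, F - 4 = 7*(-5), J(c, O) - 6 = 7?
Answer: 4030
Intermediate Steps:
J(c, O) = 13 (J(c, O) = 6 + 7 = 13)
F = -31 (F = 4 + 7*(-5) = 4 - 35 = -31)
Q(r) = -5 - r
(Q(5)*J(-5, 5))*F = ((-5 - 1*5)*13)*(-31) = ((-5 - 5)*13)*(-31) = -10*13*(-31) = -130*(-31) = 4030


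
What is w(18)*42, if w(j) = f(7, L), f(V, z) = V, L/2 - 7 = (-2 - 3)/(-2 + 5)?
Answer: 294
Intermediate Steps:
L = 32/3 (L = 14 + 2*((-2 - 3)/(-2 + 5)) = 14 + 2*(-5/3) = 14 - 10/3 = 32/3 ≈ 10.667)
w(j) = 7
w(18)*42 = 7*42 = 294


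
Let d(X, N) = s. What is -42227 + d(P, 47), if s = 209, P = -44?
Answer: -42018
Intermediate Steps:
d(X, N) = 209
-42227 + d(P, 47) = -42227 + 209 = -42018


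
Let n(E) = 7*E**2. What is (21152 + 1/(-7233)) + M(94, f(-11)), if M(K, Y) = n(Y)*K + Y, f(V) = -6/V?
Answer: 18683894897/875193 ≈ 21348.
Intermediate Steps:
M(K, Y) = Y + 7*K*Y**2 (M(K, Y) = (7*Y**2)*K + Y = 7*K*Y**2 + Y = Y + 7*K*Y**2)
(21152 + 1/(-7233)) + M(94, f(-11)) = (21152 + 1/(-7233)) + (-6/(-11))*(1 + 7*94*(-6/(-11))) = (21152 - 1/7233) + (-6*(-1/11))*(1 + 7*94*(-6*(-1/11))) = 152992415/7233 + 6*(1 + 7*94*(6/11))/11 = 152992415/7233 + 6*(1 + 3948/11)/11 = 152992415/7233 + (6/11)*(3959/11) = 152992415/7233 + 23754/121 = 18683894897/875193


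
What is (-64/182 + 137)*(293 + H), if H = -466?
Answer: -2151255/91 ≈ -23640.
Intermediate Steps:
(-64/182 + 137)*(293 + H) = (-64/182 + 137)*(293 - 466) = (-64*1/182 + 137)*(-173) = (-32/91 + 137)*(-173) = (12435/91)*(-173) = -2151255/91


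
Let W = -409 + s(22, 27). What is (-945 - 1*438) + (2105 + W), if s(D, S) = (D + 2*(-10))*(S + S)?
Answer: 421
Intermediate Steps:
s(D, S) = 2*S*(-20 + D) (s(D, S) = (D - 20)*(2*S) = (-20 + D)*(2*S) = 2*S*(-20 + D))
W = -301 (W = -409 + 2*27*(-20 + 22) = -409 + 2*27*2 = -409 + 108 = -301)
(-945 - 1*438) + (2105 + W) = (-945 - 1*438) + (2105 - 301) = (-945 - 438) + 1804 = -1383 + 1804 = 421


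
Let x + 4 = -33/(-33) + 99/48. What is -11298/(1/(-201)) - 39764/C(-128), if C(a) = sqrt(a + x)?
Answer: 2270898 + 159056*I*sqrt(2063)/2063 ≈ 2.2709e+6 + 3501.9*I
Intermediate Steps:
x = -15/16 (x = -4 + (-33/(-33) + 99/48) = -4 + (-33*(-1/33) + 99*(1/48)) = -4 + (1 + 33/16) = -4 + 49/16 = -15/16 ≈ -0.93750)
C(a) = sqrt(-15/16 + a) (C(a) = sqrt(a - 15/16) = sqrt(-15/16 + a))
-11298/(1/(-201)) - 39764/C(-128) = -11298/(1/(-201)) - 39764*4/sqrt(-15 + 16*(-128)) = -11298/(-1/201) - 39764*4/sqrt(-15 - 2048) = -11298*(-201) - 39764*(-4*I*sqrt(2063)/2063) = 2270898 - 39764*(-4*I*sqrt(2063)/2063) = 2270898 - (-159056)*I*sqrt(2063)/2063 = 2270898 + 159056*I*sqrt(2063)/2063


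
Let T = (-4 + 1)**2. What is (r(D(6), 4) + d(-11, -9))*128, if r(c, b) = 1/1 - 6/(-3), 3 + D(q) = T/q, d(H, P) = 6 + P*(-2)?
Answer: 3456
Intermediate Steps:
T = 9 (T = (-3)**2 = 9)
d(H, P) = 6 - 2*P
D(q) = -3 + 9/q
r(c, b) = 3 (r(c, b) = 1*1 - 6*(-1/3) = 1 + 2 = 3)
(r(D(6), 4) + d(-11, -9))*128 = (3 + (6 - 2*(-9)))*128 = (3 + (6 + 18))*128 = (3 + 24)*128 = 27*128 = 3456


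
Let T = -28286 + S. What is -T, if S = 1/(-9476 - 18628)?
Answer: 794949745/28104 ≈ 28286.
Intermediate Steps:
S = -1/28104 (S = 1/(-28104) = -1/28104 ≈ -3.5582e-5)
T = -794949745/28104 (T = -28286 - 1/28104 = -794949745/28104 ≈ -28286.)
-T = -1*(-794949745/28104) = 794949745/28104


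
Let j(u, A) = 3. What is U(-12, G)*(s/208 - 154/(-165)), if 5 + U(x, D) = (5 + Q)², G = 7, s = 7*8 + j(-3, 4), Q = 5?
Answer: 72143/624 ≈ 115.61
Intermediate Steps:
s = 59 (s = 7*8 + 3 = 56 + 3 = 59)
U(x, D) = 95 (U(x, D) = -5 + (5 + 5)² = -5 + 10² = -5 + 100 = 95)
U(-12, G)*(s/208 - 154/(-165)) = 95*(59/208 - 154/(-165)) = 95*(59*(1/208) - 154*(-1/165)) = 95*(59/208 + 14/15) = 95*(3797/3120) = 72143/624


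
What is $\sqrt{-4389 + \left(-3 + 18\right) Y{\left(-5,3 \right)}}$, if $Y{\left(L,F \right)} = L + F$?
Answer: $3 i \sqrt{491} \approx 66.476 i$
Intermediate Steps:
$Y{\left(L,F \right)} = F + L$
$\sqrt{-4389 + \left(-3 + 18\right) Y{\left(-5,3 \right)}} = \sqrt{-4389 + \left(-3 + 18\right) \left(3 - 5\right)} = \sqrt{-4389 + 15 \left(-2\right)} = \sqrt{-4389 - 30} = \sqrt{-4419} = 3 i \sqrt{491}$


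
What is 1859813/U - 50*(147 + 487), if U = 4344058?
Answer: -137704778787/4344058 ≈ -31700.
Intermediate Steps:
1859813/U - 50*(147 + 487) = 1859813/4344058 - 50*(147 + 487) = 1859813*(1/4344058) - 50*634 = 1859813/4344058 - 1*31700 = 1859813/4344058 - 31700 = -137704778787/4344058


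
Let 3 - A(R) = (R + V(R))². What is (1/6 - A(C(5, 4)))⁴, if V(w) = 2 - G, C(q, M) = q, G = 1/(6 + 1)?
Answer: 28481990096098561/7471182096 ≈ 3.8122e+6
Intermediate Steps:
G = ⅐ (G = 1/7 = ⅐ ≈ 0.14286)
V(w) = 13/7 (V(w) = 2 - 1*⅐ = 2 - ⅐ = 13/7)
A(R) = 3 - (13/7 + R)² (A(R) = 3 - (R + 13/7)² = 3 - (13/7 + R)²)
(1/6 - A(C(5, 4)))⁴ = (1/6 - (3 - (13 + 7*5)²/49))⁴ = (⅙ - (3 - (13 + 35)²/49))⁴ = (⅙ - (3 - 1/49*48²))⁴ = (⅙ - (3 - 1/49*2304))⁴ = (⅙ - (3 - 2304/49))⁴ = (⅙ - 1*(-2157/49))⁴ = (⅙ + 2157/49)⁴ = (12991/294)⁴ = 28481990096098561/7471182096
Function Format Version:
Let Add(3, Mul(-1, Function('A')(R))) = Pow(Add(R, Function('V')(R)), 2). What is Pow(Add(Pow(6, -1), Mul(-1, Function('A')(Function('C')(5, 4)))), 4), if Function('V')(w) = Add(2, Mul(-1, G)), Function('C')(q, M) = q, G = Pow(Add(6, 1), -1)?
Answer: Rational(28481990096098561, 7471182096) ≈ 3.8122e+6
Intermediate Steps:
G = Rational(1, 7) (G = Pow(7, -1) = Rational(1, 7) ≈ 0.14286)
Function('V')(w) = Rational(13, 7) (Function('V')(w) = Add(2, Mul(-1, Rational(1, 7))) = Add(2, Rational(-1, 7)) = Rational(13, 7))
Function('A')(R) = Add(3, Mul(-1, Pow(Add(Rational(13, 7), R), 2))) (Function('A')(R) = Add(3, Mul(-1, Pow(Add(R, Rational(13, 7)), 2))) = Add(3, Mul(-1, Pow(Add(Rational(13, 7), R), 2))))
Pow(Add(Pow(6, -1), Mul(-1, Function('A')(Function('C')(5, 4)))), 4) = Pow(Add(Pow(6, -1), Mul(-1, Add(3, Mul(Rational(-1, 49), Pow(Add(13, Mul(7, 5)), 2))))), 4) = Pow(Add(Rational(1, 6), Mul(-1, Add(3, Mul(Rational(-1, 49), Pow(Add(13, 35), 2))))), 4) = Pow(Add(Rational(1, 6), Mul(-1, Add(3, Mul(Rational(-1, 49), Pow(48, 2))))), 4) = Pow(Add(Rational(1, 6), Mul(-1, Add(3, Mul(Rational(-1, 49), 2304)))), 4) = Pow(Add(Rational(1, 6), Mul(-1, Add(3, Rational(-2304, 49)))), 4) = Pow(Add(Rational(1, 6), Mul(-1, Rational(-2157, 49))), 4) = Pow(Add(Rational(1, 6), Rational(2157, 49)), 4) = Pow(Rational(12991, 294), 4) = Rational(28481990096098561, 7471182096)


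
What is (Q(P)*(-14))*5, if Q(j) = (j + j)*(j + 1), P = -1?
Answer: 0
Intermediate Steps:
Q(j) = 2*j*(1 + j) (Q(j) = (2*j)*(1 + j) = 2*j*(1 + j))
(Q(P)*(-14))*5 = ((2*(-1)*(1 - 1))*(-14))*5 = ((2*(-1)*0)*(-14))*5 = (0*(-14))*5 = 0*5 = 0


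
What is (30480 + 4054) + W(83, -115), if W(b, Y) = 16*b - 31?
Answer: 35831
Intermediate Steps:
W(b, Y) = -31 + 16*b
(30480 + 4054) + W(83, -115) = (30480 + 4054) + (-31 + 16*83) = 34534 + (-31 + 1328) = 34534 + 1297 = 35831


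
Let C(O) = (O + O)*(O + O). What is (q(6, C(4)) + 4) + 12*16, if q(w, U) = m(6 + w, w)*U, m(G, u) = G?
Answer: 964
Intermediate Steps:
C(O) = 4*O² (C(O) = (2*O)*(2*O) = 4*O²)
q(w, U) = U*(6 + w) (q(w, U) = (6 + w)*U = U*(6 + w))
(q(6, C(4)) + 4) + 12*16 = ((4*4²)*(6 + 6) + 4) + 12*16 = ((4*16)*12 + 4) + 192 = (64*12 + 4) + 192 = (768 + 4) + 192 = 772 + 192 = 964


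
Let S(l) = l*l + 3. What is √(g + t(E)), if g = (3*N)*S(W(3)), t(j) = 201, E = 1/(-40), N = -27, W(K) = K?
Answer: I*√771 ≈ 27.767*I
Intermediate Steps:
E = -1/40 ≈ -0.025000
S(l) = 3 + l² (S(l) = l² + 3 = 3 + l²)
g = -972 (g = (3*(-27))*(3 + 3²) = -81*(3 + 9) = -81*12 = -972)
√(g + t(E)) = √(-972 + 201) = √(-771) = I*√771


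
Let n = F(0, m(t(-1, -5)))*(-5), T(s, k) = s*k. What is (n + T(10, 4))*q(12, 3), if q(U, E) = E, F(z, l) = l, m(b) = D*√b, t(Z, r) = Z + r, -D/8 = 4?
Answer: 120 + 480*I*√6 ≈ 120.0 + 1175.8*I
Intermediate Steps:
D = -32 (D = -8*4 = -32)
m(b) = -32*√b
T(s, k) = k*s
n = 160*I*√6 (n = -32*√(-1 - 5)*(-5) = -32*I*√6*(-5) = 160*I*√6 ≈ 391.92*I)
(n + T(10, 4))*q(12, 3) = (160*I*√6 + 4*10)*3 = (160*I*√6 + 40)*3 = (40 + 160*I*√6)*3 = 120 + 480*I*√6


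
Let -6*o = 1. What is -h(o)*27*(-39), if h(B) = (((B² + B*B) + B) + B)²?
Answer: 325/4 ≈ 81.250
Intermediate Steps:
o = -⅙ (o = -⅙*1 = -⅙ ≈ -0.16667)
h(B) = (2*B + 2*B²)² (h(B) = (((B² + B²) + B) + B)² = ((2*B² + B) + B)² = ((B + 2*B²) + B)² = (2*B + 2*B²)²)
-h(o)*27*(-39) = -(4*(-⅙)²*(1 - ⅙)²)*27*(-39) = -(4*(1/36)*(⅚)²)*27*(-39) = -(4*(1/36)*(25/36))*27*(-39) = -(25/324)*27*(-39) = -25*(-39)/12 = -1*(-325/4) = 325/4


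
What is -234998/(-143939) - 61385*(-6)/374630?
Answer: 14105147383/5392386757 ≈ 2.6158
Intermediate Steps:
-234998/(-143939) - 61385*(-6)/374630 = -234998*(-1/143939) + 368310*(1/374630) = 234998/143939 + 36831/37463 = 14105147383/5392386757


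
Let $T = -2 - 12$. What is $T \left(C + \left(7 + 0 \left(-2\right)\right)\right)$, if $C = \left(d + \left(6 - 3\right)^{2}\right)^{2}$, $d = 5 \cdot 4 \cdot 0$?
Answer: $-1232$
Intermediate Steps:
$d = 0$ ($d = 20 \cdot 0 = 0$)
$C = 81$ ($C = \left(0 + \left(6 - 3\right)^{2}\right)^{2} = \left(0 + 3^{2}\right)^{2} = \left(0 + 9\right)^{2} = 9^{2} = 81$)
$T = -14$ ($T = -2 - 12 = -14$)
$T \left(C + \left(7 + 0 \left(-2\right)\right)\right) = - 14 \left(81 + \left(7 + 0 \left(-2\right)\right)\right) = - 14 \left(81 + \left(7 + 0\right)\right) = - 14 \left(81 + 7\right) = \left(-14\right) 88 = -1232$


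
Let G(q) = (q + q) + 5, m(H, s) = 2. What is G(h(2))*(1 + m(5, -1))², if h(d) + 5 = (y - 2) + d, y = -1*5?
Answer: -135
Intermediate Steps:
y = -5
h(d) = -12 + d (h(d) = -5 + ((-5 - 2) + d) = -5 + (-7 + d) = -12 + d)
G(q) = 5 + 2*q (G(q) = 2*q + 5 = 5 + 2*q)
G(h(2))*(1 + m(5, -1))² = (5 + 2*(-12 + 2))*(1 + 2)² = (5 + 2*(-10))*3² = (5 - 20)*9 = -15*9 = -135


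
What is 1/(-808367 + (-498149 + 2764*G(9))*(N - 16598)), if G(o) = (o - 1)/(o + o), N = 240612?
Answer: -9/1001861727293 ≈ -8.9833e-12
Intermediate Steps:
G(o) = (-1 + o)/(2*o) (G(o) = (-1 + o)/((2*o)) = (-1 + o)*(1/(2*o)) = (-1 + o)/(2*o))
1/(-808367 + (-498149 + 2764*G(9))*(N - 16598)) = 1/(-808367 + (-498149 + 2764*((½)*(-1 + 9)/9))*(240612 - 16598)) = 1/(-808367 + (-498149 + 2764*((½)*(⅑)*8))*224014) = 1/(-808367 + (-498149 + 2764*(4/9))*224014) = 1/(-808367 + (-498149 + 11056/9)*224014) = 1/(-808367 - 4472285/9*224014) = 1/(-808367 - 1001854451990/9) = 1/(-1001861727293/9) = -9/1001861727293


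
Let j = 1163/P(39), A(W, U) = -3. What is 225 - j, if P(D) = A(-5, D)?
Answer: 1838/3 ≈ 612.67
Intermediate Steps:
P(D) = -3
j = -1163/3 (j = 1163/(-3) = 1163*(-⅓) = -1163/3 ≈ -387.67)
225 - j = 225 - 1*(-1163/3) = 225 + 1163/3 = 1838/3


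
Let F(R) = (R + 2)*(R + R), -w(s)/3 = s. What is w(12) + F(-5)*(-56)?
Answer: -1716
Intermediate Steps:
w(s) = -3*s
F(R) = 2*R*(2 + R) (F(R) = (2 + R)*(2*R) = 2*R*(2 + R))
w(12) + F(-5)*(-56) = -3*12 + (2*(-5)*(2 - 5))*(-56) = -36 + (2*(-5)*(-3))*(-56) = -36 + 30*(-56) = -36 - 1680 = -1716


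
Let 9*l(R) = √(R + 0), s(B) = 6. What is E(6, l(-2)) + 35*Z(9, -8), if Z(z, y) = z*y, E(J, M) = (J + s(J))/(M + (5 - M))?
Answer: -12588/5 ≈ -2517.6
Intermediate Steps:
l(R) = √R/9 (l(R) = √(R + 0)/9 = √R/9)
E(J, M) = 6/5 + J/5 (E(J, M) = (J + 6)/(M + (5 - M)) = (6 + J)/5 = (6 + J)*(⅕) = 6/5 + J/5)
Z(z, y) = y*z
E(6, l(-2)) + 35*Z(9, -8) = (6/5 + (⅕)*6) + 35*(-8*9) = (6/5 + 6/5) + 35*(-72) = 12/5 - 2520 = -12588/5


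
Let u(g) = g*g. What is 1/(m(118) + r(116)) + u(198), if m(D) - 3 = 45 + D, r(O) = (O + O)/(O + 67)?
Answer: 1200034623/30610 ≈ 39204.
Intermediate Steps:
r(O) = 2*O/(67 + O) (r(O) = (2*O)/(67 + O) = 2*O/(67 + O))
m(D) = 48 + D (m(D) = 3 + (45 + D) = 48 + D)
u(g) = g²
1/(m(118) + r(116)) + u(198) = 1/((48 + 118) + 2*116/(67 + 116)) + 198² = 1/(166 + 2*116/183) + 39204 = 1/(166 + 2*116*(1/183)) + 39204 = 1/(166 + 232/183) + 39204 = 1/(30610/183) + 39204 = 183/30610 + 39204 = 1200034623/30610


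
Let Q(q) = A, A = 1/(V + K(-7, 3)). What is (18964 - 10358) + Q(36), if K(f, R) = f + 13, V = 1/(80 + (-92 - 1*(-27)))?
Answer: 783161/91 ≈ 8606.2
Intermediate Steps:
V = 1/15 (V = 1/(80 + (-92 + 27)) = 1/(80 - 65) = 1/15 ≈ 0.066667)
K(f, R) = 13 + f
A = 15/91 (A = 1/(1/15 + (13 - 7)) = 1/(1/15 + 6) = 1/(91/15) = 15/91 ≈ 0.16484)
Q(q) = 15/91
(18964 - 10358) + Q(36) = (18964 - 10358) + 15/91 = 8606 + 15/91 = 783161/91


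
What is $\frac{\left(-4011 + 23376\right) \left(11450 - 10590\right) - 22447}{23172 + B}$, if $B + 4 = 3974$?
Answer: $\frac{16631453}{27142} \approx 612.76$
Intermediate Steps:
$B = 3970$ ($B = -4 + 3974 = 3970$)
$\frac{\left(-4011 + 23376\right) \left(11450 - 10590\right) - 22447}{23172 + B} = \frac{\left(-4011 + 23376\right) \left(11450 - 10590\right) - 22447}{23172 + 3970} = \frac{19365 \cdot 860 - 22447}{27142} = \left(16653900 - 22447\right) \frac{1}{27142} = 16631453 \cdot \frac{1}{27142} = \frac{16631453}{27142}$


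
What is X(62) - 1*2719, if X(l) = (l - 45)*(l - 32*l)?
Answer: -35393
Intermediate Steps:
X(l) = -31*l*(-45 + l) (X(l) = (-45 + l)*(-31*l) = -31*l*(-45 + l))
X(62) - 1*2719 = 31*62*(45 - 1*62) - 1*2719 = 31*62*(45 - 62) - 2719 = 31*62*(-17) - 2719 = -32674 - 2719 = -35393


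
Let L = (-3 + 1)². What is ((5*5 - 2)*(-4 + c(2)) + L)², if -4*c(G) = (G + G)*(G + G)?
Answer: 32400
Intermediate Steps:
L = 4 (L = (-2)² = 4)
c(G) = -G² (c(G) = -(G + G)*(G + G)/4 = -2*G*2*G/4 = -G²)
((5*5 - 2)*(-4 + c(2)) + L)² = ((5*5 - 2)*(-4 - 1*2²) + 4)² = ((25 - 2)*(-4 - 1*4) + 4)² = (23*(-4 - 4) + 4)² = (23*(-8) + 4)² = (-184 + 4)² = (-180)² = 32400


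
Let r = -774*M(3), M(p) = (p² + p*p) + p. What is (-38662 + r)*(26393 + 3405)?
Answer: -1636386968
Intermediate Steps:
M(p) = p + 2*p² (M(p) = (p² + p²) + p = 2*p² + p = p + 2*p²)
r = -16254 (r = -2322*(1 + 2*3) = -2322*(1 + 6) = -2322*7 = -774*21 = -16254)
(-38662 + r)*(26393 + 3405) = (-38662 - 16254)*(26393 + 3405) = -54916*29798 = -1636386968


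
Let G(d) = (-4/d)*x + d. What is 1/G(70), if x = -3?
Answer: 35/2456 ≈ 0.014251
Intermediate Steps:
G(d) = d + 12/d (G(d) = -4/d*(-3) + d = 12/d + d = d + 12/d)
1/G(70) = 1/(70 + 12/70) = 1/(70 + 12*(1/70)) = 1/(70 + 6/35) = 1/(2456/35) = 35/2456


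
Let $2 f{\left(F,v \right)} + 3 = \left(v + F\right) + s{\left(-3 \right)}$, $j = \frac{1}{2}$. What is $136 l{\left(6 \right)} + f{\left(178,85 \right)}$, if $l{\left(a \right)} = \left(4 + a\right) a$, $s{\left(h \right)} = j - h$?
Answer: $\frac{33167}{4} \approx 8291.8$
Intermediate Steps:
$j = \frac{1}{2} \approx 0.5$
$s{\left(h \right)} = \frac{1}{2} - h$
$f{\left(F,v \right)} = \frac{1}{4} + \frac{F}{2} + \frac{v}{2}$ ($f{\left(F,v \right)} = - \frac{3}{2} + \frac{\left(v + F\right) + \left(\frac{1}{2} - -3\right)}{2} = - \frac{3}{2} + \frac{\left(F + v\right) + \left(\frac{1}{2} + 3\right)}{2} = - \frac{3}{2} + \frac{\left(F + v\right) + \frac{7}{2}}{2} = - \frac{3}{2} + \frac{\frac{7}{2} + F + v}{2} = - \frac{3}{2} + \left(\frac{7}{4} + \frac{F}{2} + \frac{v}{2}\right) = \frac{1}{4} + \frac{F}{2} + \frac{v}{2}$)
$l{\left(a \right)} = a \left(4 + a\right)$
$136 l{\left(6 \right)} + f{\left(178,85 \right)} = 136 \cdot 6 \left(4 + 6\right) + \left(\frac{1}{4} + \frac{1}{2} \cdot 178 + \frac{1}{2} \cdot 85\right) = 136 \cdot 6 \cdot 10 + \left(\frac{1}{4} + 89 + \frac{85}{2}\right) = 136 \cdot 60 + \frac{527}{4} = 8160 + \frac{527}{4} = \frac{33167}{4}$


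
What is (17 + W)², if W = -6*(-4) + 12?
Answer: 2809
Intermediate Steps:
W = 36 (W = 24 + 12 = 36)
(17 + W)² = (17 + 36)² = 53² = 2809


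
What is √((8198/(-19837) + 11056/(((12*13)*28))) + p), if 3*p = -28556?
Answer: I*√279098022680334039/5415501 ≈ 97.553*I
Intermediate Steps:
p = -28556/3 (p = (⅓)*(-28556) = -28556/3 ≈ -9518.7)
√((8198/(-19837) + 11056/(((12*13)*28))) + p) = √((8198/(-19837) + 11056/(((12*13)*28))) - 28556/3) = √((8198*(-1/19837) + 11056/((156*28))) - 28556/3) = √((-8198/19837 + 11056/4368) - 28556/3) = √((-8198/19837 + 11056*(1/4368)) - 28556/3) = √((-8198/19837 + 691/273) - 28556/3) = √(11469313/5415501 - 28556/3) = √(-51536879539/5415501) = I*√279098022680334039/5415501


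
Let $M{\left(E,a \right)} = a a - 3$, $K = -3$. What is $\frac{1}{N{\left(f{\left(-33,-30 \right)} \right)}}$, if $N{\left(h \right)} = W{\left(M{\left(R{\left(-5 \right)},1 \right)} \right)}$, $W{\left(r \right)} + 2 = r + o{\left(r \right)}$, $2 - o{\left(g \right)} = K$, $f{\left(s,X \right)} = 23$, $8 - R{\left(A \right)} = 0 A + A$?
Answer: $1$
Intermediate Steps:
$R{\left(A \right)} = 8 - A$ ($R{\left(A \right)} = 8 - \left(0 A + A\right) = 8 - \left(0 + A\right) = 8 - A$)
$o{\left(g \right)} = 5$ ($o{\left(g \right)} = 2 - -3 = 2 + 3 = 5$)
$M{\left(E,a \right)} = -3 + a^{2}$ ($M{\left(E,a \right)} = a^{2} - 3 = -3 + a^{2}$)
$W{\left(r \right)} = 3 + r$ ($W{\left(r \right)} = -2 + \left(r + 5\right) = -2 + \left(5 + r\right) = 3 + r$)
$N{\left(h \right)} = 1$ ($N{\left(h \right)} = 3 - \left(3 - 1^{2}\right) = 3 + \left(-3 + 1\right) = 3 - 2 = 1$)
$\frac{1}{N{\left(f{\left(-33,-30 \right)} \right)}} = 1^{-1} = 1$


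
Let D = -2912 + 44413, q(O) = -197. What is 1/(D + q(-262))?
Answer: 1/41304 ≈ 2.4211e-5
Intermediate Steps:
D = 41501
1/(D + q(-262)) = 1/(41501 - 197) = 1/41304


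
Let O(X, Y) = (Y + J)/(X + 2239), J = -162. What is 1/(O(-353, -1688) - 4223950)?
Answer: -943/3983185775 ≈ -2.3675e-7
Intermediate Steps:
O(X, Y) = (-162 + Y)/(2239 + X) (O(X, Y) = (Y - 162)/(X + 2239) = (-162 + Y)/(2239 + X))
1/(O(-353, -1688) - 4223950) = 1/((-162 - 1688)/(2239 - 353) - 4223950) = 1/(-1850/1886 - 4223950) = 1/((1/1886)*(-1850) - 4223950) = 1/(-925/943 - 4223950) = 1/(-3983185775/943) = -943/3983185775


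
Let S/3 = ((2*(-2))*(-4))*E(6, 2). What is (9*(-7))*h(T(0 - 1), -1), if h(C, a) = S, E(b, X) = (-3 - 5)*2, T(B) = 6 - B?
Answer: 48384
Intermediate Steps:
E(b, X) = -16 (E(b, X) = -8*2 = -16)
S = -768 (S = 3*(((2*(-2))*(-4))*(-16)) = 3*(-4*(-4)*(-16)) = 3*(16*(-16)) = 3*(-256) = -768)
h(C, a) = -768
(9*(-7))*h(T(0 - 1), -1) = (9*(-7))*(-768) = -63*(-768) = 48384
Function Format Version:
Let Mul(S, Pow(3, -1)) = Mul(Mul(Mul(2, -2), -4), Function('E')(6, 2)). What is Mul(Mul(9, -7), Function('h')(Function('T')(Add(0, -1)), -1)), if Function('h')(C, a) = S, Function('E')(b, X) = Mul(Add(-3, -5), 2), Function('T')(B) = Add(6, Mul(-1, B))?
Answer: 48384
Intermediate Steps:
Function('E')(b, X) = -16 (Function('E')(b, X) = Mul(-8, 2) = -16)
S = -768 (S = Mul(3, Mul(Mul(Mul(2, -2), -4), -16)) = Mul(3, Mul(Mul(-4, -4), -16)) = Mul(3, Mul(16, -16)) = Mul(3, -256) = -768)
Function('h')(C, a) = -768
Mul(Mul(9, -7), Function('h')(Function('T')(Add(0, -1)), -1)) = Mul(Mul(9, -7), -768) = Mul(-63, -768) = 48384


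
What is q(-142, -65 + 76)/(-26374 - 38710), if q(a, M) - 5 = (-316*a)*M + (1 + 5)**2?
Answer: -493633/65084 ≈ -7.5845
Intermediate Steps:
q(a, M) = 41 - 316*M*a (q(a, M) = 5 + ((-316*a)*M + (1 + 5)**2) = 5 + (-316*M*a + 6**2) = 5 + (-316*M*a + 36) = 5 + (36 - 316*M*a) = 41 - 316*M*a)
q(-142, -65 + 76)/(-26374 - 38710) = (41 - 316*(-65 + 76)*(-142))/(-26374 - 38710) = (41 - 316*11*(-142))/(-65084) = (41 + 493592)*(-1/65084) = 493633*(-1/65084) = -493633/65084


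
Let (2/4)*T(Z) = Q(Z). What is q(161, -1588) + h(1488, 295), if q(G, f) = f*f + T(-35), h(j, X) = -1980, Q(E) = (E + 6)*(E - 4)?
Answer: 2522026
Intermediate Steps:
Q(E) = (-4 + E)*(6 + E) (Q(E) = (6 + E)*(-4 + E) = (-4 + E)*(6 + E))
T(Z) = -48 + 2*Z² + 4*Z (T(Z) = 2*(-24 + Z² + 2*Z) = -48 + 2*Z² + 4*Z)
q(G, f) = 2262 + f² (q(G, f) = f*f + (-48 + 2*(-35)² + 4*(-35)) = f² + (-48 + 2*1225 - 140) = f² + (-48 + 2450 - 140) = f² + 2262 = 2262 + f²)
q(161, -1588) + h(1488, 295) = (2262 + (-1588)²) - 1980 = (2262 + 2521744) - 1980 = 2524006 - 1980 = 2522026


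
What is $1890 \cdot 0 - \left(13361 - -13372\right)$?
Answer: $-26733$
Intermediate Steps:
$1890 \cdot 0 - \left(13361 - -13372\right) = 0 - \left(13361 + 13372\right) = 0 - 26733 = -26733$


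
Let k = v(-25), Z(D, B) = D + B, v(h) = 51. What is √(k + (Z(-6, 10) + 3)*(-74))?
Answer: I*√467 ≈ 21.61*I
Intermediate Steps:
Z(D, B) = B + D
k = 51
√(k + (Z(-6, 10) + 3)*(-74)) = √(51 + ((10 - 6) + 3)*(-74)) = √(51 + (4 + 3)*(-74)) = √(51 + 7*(-74)) = √(51 - 518) = √(-467) = I*√467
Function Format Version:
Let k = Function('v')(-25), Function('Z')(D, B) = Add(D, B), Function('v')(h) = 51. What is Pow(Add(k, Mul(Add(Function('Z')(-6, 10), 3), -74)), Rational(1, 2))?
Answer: Mul(I, Pow(467, Rational(1, 2))) ≈ Mul(21.610, I)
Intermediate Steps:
Function('Z')(D, B) = Add(B, D)
k = 51
Pow(Add(k, Mul(Add(Function('Z')(-6, 10), 3), -74)), Rational(1, 2)) = Pow(Add(51, Mul(Add(Add(10, -6), 3), -74)), Rational(1, 2)) = Pow(Add(51, Mul(Add(4, 3), -74)), Rational(1, 2)) = Pow(Add(51, Mul(7, -74)), Rational(1, 2)) = Pow(Add(51, -518), Rational(1, 2)) = Pow(-467, Rational(1, 2)) = Mul(I, Pow(467, Rational(1, 2)))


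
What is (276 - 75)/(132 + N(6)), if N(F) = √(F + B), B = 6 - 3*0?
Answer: 2211/1451 - 67*√3/2902 ≈ 1.4838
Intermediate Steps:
B = 6 (B = 6 + 0 = 6)
N(F) = √(6 + F) (N(F) = √(F + 6) = √(6 + F))
(276 - 75)/(132 + N(6)) = (276 - 75)/(132 + √(6 + 6)) = 201/(132 + √12) = 201/(132 + 2*√3)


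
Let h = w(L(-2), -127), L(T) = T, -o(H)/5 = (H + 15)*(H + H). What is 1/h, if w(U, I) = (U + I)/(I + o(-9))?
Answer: -413/129 ≈ -3.2015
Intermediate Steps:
o(H) = -10*H*(15 + H) (o(H) = -5*(H + 15)*(H + H) = -5*(15 + H)*2*H = -10*H*(15 + H))
w(U, I) = (I + U)/(540 + I) (w(U, I) = (U + I)/(I - 10*(-9)*(15 - 9)) = (I + U)/(I - 10*(-9)*6) = (I + U)/(I + 540) = (I + U)/(540 + I))
h = -129/413 (h = (-127 - 2)/(540 - 127) = -129/413 ≈ -0.31235)
1/h = 1/(-129/413) = -413/129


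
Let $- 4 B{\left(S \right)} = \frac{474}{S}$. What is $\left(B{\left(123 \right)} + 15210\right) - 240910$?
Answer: $- \frac{18507479}{82} \approx -2.257 \cdot 10^{5}$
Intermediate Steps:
$B{\left(S \right)} = - \frac{237}{2 S}$ ($B{\left(S \right)} = - \frac{474 \frac{1}{S}}{4} = - \frac{237}{2 S}$)
$\left(B{\left(123 \right)} + 15210\right) - 240910 = \left(- \frac{237}{2 \cdot 123} + 15210\right) - 240910 = \left(\left(- \frac{237}{2}\right) \frac{1}{123} + 15210\right) - 240910 = \left(- \frac{79}{82} + 15210\right) - 240910 = \frac{1247141}{82} - 240910 = - \frac{18507479}{82}$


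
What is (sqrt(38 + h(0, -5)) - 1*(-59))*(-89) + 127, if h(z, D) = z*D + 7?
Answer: -5124 - 267*sqrt(5) ≈ -5721.0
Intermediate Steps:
h(z, D) = 7 + D*z (h(z, D) = D*z + 7 = 7 + D*z)
(sqrt(38 + h(0, -5)) - 1*(-59))*(-89) + 127 = (sqrt(38 + (7 - 5*0)) - 1*(-59))*(-89) + 127 = (sqrt(38 + (7 + 0)) + 59)*(-89) + 127 = (sqrt(38 + 7) + 59)*(-89) + 127 = (sqrt(45) + 59)*(-89) + 127 = (3*sqrt(5) + 59)*(-89) + 127 = (59 + 3*sqrt(5))*(-89) + 127 = (-5251 - 267*sqrt(5)) + 127 = -5124 - 267*sqrt(5)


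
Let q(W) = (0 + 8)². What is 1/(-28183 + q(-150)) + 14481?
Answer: 407191238/28119 ≈ 14481.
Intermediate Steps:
q(W) = 64 (q(W) = 8² = 64)
1/(-28183 + q(-150)) + 14481 = 1/(-28183 + 64) + 14481 = 1/(-28119) + 14481 = -1/28119 + 14481 = 407191238/28119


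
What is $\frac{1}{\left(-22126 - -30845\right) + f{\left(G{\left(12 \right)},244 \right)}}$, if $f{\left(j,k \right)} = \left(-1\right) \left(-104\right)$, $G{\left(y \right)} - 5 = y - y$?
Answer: $\frac{1}{8823} \approx 0.00011334$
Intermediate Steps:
$G{\left(y \right)} = 5$ ($G{\left(y \right)} = 5 + \left(y - y\right) = 5 + 0 = 5$)
$f{\left(j,k \right)} = 104$
$\frac{1}{\left(-22126 - -30845\right) + f{\left(G{\left(12 \right)},244 \right)}} = \frac{1}{\left(-22126 - -30845\right) + 104} = \frac{1}{\left(-22126 + 30845\right) + 104} = \frac{1}{8719 + 104} = \frac{1}{8823}$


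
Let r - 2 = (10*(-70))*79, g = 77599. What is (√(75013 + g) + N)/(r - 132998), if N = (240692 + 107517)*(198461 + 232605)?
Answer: -75050530397/94148 - √38153/94148 ≈ -7.9716e+5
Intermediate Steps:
N = 150101060794 (N = 348209*431066 = 150101060794)
r = -55298 (r = 2 + (10*(-70))*79 = 2 - 700*79 = 2 - 55300 = -55298)
(√(75013 + g) + N)/(r - 132998) = (√(75013 + 77599) + 150101060794)/(-55298 - 132998) = (√152612 + 150101060794)/(-188296) = (2*√38153 + 150101060794)*(-1/188296) = (150101060794 + 2*√38153)*(-1/188296) = -75050530397/94148 - √38153/94148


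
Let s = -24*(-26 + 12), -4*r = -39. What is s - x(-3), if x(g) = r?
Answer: 1305/4 ≈ 326.25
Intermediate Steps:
r = 39/4 (r = -1/4*(-39) = 39/4 ≈ 9.7500)
x(g) = 39/4
s = 336 (s = -24*(-14) = 336)
s - x(-3) = 336 - 1*39/4 = 336 - 39/4 = 1305/4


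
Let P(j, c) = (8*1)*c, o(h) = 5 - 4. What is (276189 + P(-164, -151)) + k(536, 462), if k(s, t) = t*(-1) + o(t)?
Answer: 274520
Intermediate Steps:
o(h) = 1
P(j, c) = 8*c
k(s, t) = 1 - t (k(s, t) = t*(-1) + 1 = -t + 1 = 1 - t)
(276189 + P(-164, -151)) + k(536, 462) = (276189 + 8*(-151)) + (1 - 1*462) = (276189 - 1208) + (1 - 462) = 274981 - 461 = 274520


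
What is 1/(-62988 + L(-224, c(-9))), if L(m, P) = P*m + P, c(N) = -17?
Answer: -1/59197 ≈ -1.6893e-5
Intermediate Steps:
L(m, P) = P + P*m
1/(-62988 + L(-224, c(-9))) = 1/(-62988 - 17*(1 - 224)) = 1/(-62988 - 17*(-223)) = 1/(-62988 + 3791) = 1/(-59197) = -1/59197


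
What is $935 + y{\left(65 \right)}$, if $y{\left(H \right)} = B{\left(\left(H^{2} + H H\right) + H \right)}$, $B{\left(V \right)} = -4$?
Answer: $931$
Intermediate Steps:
$y{\left(H \right)} = -4$
$935 + y{\left(65 \right)} = 935 - 4 = 931$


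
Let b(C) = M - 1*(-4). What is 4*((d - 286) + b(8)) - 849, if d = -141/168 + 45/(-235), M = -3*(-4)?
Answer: -1271995/658 ≈ -1933.1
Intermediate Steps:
M = 12
d = -2713/2632 (d = -141*1/168 + 45*(-1/235) = -47/56 - 9/47 = -2713/2632 ≈ -1.0308)
b(C) = 16 (b(C) = 12 - 1*(-4) = 12 + 4 = 16)
4*((d - 286) + b(8)) - 849 = 4*((-2713/2632 - 286) + 16) - 849 = 4*(-755465/2632 + 16) - 849 = 4*(-713353/2632) - 849 = -713353/658 - 849 = -1271995/658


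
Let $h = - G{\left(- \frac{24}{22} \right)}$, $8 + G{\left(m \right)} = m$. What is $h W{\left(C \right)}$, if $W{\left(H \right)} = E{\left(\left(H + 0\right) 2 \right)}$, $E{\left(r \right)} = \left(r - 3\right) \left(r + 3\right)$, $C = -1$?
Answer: $- \frac{500}{11} \approx -45.455$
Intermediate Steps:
$G{\left(m \right)} = -8 + m$
$h = \frac{100}{11}$ ($h = - (-8 - \frac{24}{22}) = - (-8 - \frac{12}{11}) = \left(-1\right) \left(- \frac{100}{11}\right) = \frac{100}{11} \approx 9.0909$)
$E{\left(r \right)} = \left(-3 + r\right) \left(3 + r\right)$
$W{\left(H \right)} = -9 + 4 H^{2}$ ($W{\left(H \right)} = -9 + \left(\left(H + 0\right) 2\right)^{2} = -9 + \left(H 2\right)^{2} = -9 + \left(2 H\right)^{2} = -9 + 4 H^{2}$)
$h W{\left(C \right)} = \frac{100 \left(-9 + 4 \left(-1\right)^{2}\right)}{11} = \frac{100 \left(-9 + 4 \cdot 1\right)}{11} = \frac{100 \left(-9 + 4\right)}{11} = \frac{100}{11} \left(-5\right) = - \frac{500}{11}$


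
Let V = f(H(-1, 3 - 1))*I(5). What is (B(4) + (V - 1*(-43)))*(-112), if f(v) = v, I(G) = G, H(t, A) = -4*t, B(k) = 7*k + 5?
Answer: -10752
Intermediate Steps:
B(k) = 5 + 7*k
V = 20 (V = -4*(-1)*5 = 4*5 = 20)
(B(4) + (V - 1*(-43)))*(-112) = ((5 + 7*4) + (20 - 1*(-43)))*(-112) = ((5 + 28) + (20 + 43))*(-112) = (33 + 63)*(-112) = 96*(-112) = -10752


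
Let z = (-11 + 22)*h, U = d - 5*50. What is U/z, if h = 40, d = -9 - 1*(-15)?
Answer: -61/110 ≈ -0.55455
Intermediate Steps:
d = 6 (d = -9 + 15 = 6)
U = -244 (U = 6 - 5*50 = 6 - 250 = -244)
z = 440 (z = (-11 + 22)*40 = 11*40 = 440)
U/z = -244/440 = -244*1/440 = -61/110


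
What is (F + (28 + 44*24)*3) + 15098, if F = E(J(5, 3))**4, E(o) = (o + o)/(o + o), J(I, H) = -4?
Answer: 18351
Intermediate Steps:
E(o) = 1 (E(o) = (2*o)/((2*o)) = (2*o)*(1/(2*o)) = 1)
F = 1 (F = 1**4 = 1)
(F + (28 + 44*24)*3) + 15098 = (1 + (28 + 44*24)*3) + 15098 = (1 + (28 + 1056)*3) + 15098 = (1 + 1084*3) + 15098 = (1 + 3252) + 15098 = 3253 + 15098 = 18351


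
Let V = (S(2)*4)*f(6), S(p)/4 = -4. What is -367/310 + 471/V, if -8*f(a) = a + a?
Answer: 18463/4960 ≈ 3.7224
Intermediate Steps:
f(a) = -a/4 (f(a) = -(a + a)/8 = -a/4)
S(p) = -16 (S(p) = 4*(-4) = -16)
V = 96 (V = (-16*4)*(-1/4*6) = -64*(-3/2) = 96)
-367/310 + 471/V = -367/310 + 471/96 = -367*1/310 + 471*(1/96) = -367/310 + 157/32 = 18463/4960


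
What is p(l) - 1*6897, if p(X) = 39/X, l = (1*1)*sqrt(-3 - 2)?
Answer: -6897 - 39*I*sqrt(5)/5 ≈ -6897.0 - 17.441*I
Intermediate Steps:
l = I*sqrt(5) (l = 1*sqrt(-5) = 1*(I*sqrt(5)) = I*sqrt(5) ≈ 2.2361*I)
p(l) - 1*6897 = 39/((I*sqrt(5))) - 1*6897 = 39*(-I*sqrt(5)/5) - 6897 = -39*I*sqrt(5)/5 - 6897 = -6897 - 39*I*sqrt(5)/5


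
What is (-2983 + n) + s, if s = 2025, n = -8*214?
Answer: -2670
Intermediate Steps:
n = -1712
(-2983 + n) + s = (-2983 - 1712) + 2025 = -4695 + 2025 = -2670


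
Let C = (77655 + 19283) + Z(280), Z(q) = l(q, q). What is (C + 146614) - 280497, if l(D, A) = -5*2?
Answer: -36955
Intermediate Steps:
l(D, A) = -10
Z(q) = -10
C = 96928 (C = (77655 + 19283) - 10 = 96938 - 10 = 96928)
(C + 146614) - 280497 = (96928 + 146614) - 280497 = 243542 - 280497 = -36955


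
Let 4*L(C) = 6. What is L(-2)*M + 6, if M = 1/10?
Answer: 123/20 ≈ 6.1500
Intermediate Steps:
L(C) = 3/2 (L(C) = (1/4)*6 = 3/2)
M = 1/10 ≈ 0.10000
L(-2)*M + 6 = (3/2)*(1/10) + 6 = 3/20 + 6 = 123/20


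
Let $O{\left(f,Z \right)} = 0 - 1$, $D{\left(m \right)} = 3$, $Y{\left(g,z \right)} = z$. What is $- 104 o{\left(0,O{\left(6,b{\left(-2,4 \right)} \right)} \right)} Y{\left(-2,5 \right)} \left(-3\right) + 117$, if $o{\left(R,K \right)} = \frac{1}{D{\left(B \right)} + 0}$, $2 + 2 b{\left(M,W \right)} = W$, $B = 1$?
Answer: $637$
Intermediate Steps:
$b{\left(M,W \right)} = -1 + \frac{W}{2}$
$O{\left(f,Z \right)} = -1$
$o{\left(R,K \right)} = \frac{1}{3}$ ($o{\left(R,K \right)} = \frac{1}{3 + 0} = \frac{1}{3}$)
$- 104 o{\left(0,O{\left(6,b{\left(-2,4 \right)} \right)} \right)} Y{\left(-2,5 \right)} \left(-3\right) + 117 = - 104 \cdot \frac{1}{3} \cdot 5 \left(-3\right) + 117 = - 104 \cdot \frac{5}{3} \left(-3\right) + 117 = \left(-104\right) \left(-5\right) + 117 = 520 + 117 = 637$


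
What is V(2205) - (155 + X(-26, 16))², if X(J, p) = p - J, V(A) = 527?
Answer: -38282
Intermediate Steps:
V(2205) - (155 + X(-26, 16))² = 527 - (155 + (16 - 1*(-26)))² = 527 - (155 + (16 + 26))² = 527 - (155 + 42)² = 527 - 1*197² = 527 - 1*38809 = 527 - 38809 = -38282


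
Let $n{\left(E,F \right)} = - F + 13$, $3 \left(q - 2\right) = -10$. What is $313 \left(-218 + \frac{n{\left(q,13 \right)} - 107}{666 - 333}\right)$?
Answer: $- \frac{22755413}{333} \approx -68335.0$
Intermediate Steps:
$q = - \frac{4}{3}$ ($q = 2 + \frac{1}{3} \left(-10\right) = 2 - \frac{10}{3} = - \frac{4}{3} \approx -1.3333$)
$n{\left(E,F \right)} = 13 - F$
$313 \left(-218 + \frac{n{\left(q,13 \right)} - 107}{666 - 333}\right) = 313 \left(-218 + \frac{\left(13 - 13\right) - 107}{666 - 333}\right) = 313 \left(-218 + \frac{\left(13 - 13\right) - 107}{333}\right) = 313 \left(-218 + \left(0 - 107\right) \frac{1}{333}\right) = 313 \left(-218 - \frac{107}{333}\right) = 313 \left(- \frac{72701}{333}\right) = - \frac{22755413}{333}$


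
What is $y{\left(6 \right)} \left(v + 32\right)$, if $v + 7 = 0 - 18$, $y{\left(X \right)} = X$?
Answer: $42$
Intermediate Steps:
$v = -25$ ($v = -7 + \left(0 - 18\right) = -7 - 18 = -25$)
$y{\left(6 \right)} \left(v + 32\right) = 6 \left(-25 + 32\right) = 6 \cdot 7 = 42$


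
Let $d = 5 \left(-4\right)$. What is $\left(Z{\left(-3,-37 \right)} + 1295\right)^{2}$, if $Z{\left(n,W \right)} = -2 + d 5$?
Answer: $1423249$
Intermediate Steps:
$d = -20$
$Z{\left(n,W \right)} = -102$ ($Z{\left(n,W \right)} = -2 - 100 = -102$)
$\left(Z{\left(-3,-37 \right)} + 1295\right)^{2} = \left(-102 + 1295\right)^{2} = 1193^{2} = 1423249$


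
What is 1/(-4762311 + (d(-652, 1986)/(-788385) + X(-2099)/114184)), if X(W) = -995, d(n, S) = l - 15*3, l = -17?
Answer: -90020952840/428707774717776907 ≈ -2.0998e-7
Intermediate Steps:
d(n, S) = -62 (d(n, S) = -17 - 15*3 = -17 - 45 = -62)
1/(-4762311 + (d(-652, 1986)/(-788385) + X(-2099)/114184)) = 1/(-4762311 + (-62/(-788385) - 995/114184)) = 1/(-4762311 + (-62*(-1/788385) - 995*1/114184)) = 1/(-4762311 + (62/788385 - 995/114184)) = 1/(-4762311 - 777363667/90020952840) = 1/(-428707774717776907/90020952840) = -90020952840/428707774717776907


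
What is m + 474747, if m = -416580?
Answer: 58167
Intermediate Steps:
m + 474747 = -416580 + 474747 = 58167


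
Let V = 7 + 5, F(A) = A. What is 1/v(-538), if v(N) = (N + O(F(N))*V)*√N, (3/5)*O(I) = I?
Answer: I*√538/6078324 ≈ 3.816e-6*I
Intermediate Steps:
V = 12
O(I) = 5*I/3
v(N) = 21*N^(3/2) (v(N) = (N + (5*N/3)*12)*√N = (N + 20*N)*√N = (21*N)*√N = 21*N^(3/2))
1/v(-538) = 1/(21*(-538)^(3/2)) = 1/(21*(-538*I*√538)) = 1/(-11298*I*√538) = I*√538/6078324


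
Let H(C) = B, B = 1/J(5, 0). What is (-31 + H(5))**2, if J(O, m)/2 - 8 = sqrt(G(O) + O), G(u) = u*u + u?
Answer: 3204135/3364 + 895*sqrt(35)/841 ≈ 958.77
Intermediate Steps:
G(u) = u + u**2 (G(u) = u**2 + u = u + u**2)
J(O, m) = 16 + 2*sqrt(O + O*(1 + O)) (J(O, m) = 16 + 2*sqrt(O*(1 + O) + O) = 16 + 2*sqrt(O + O*(1 + O)))
B = 1/(16 + 2*sqrt(35)) (B = 1/(16 + 2*sqrt(5*(2 + 5))) = 1/(16 + 2*sqrt(5*7)) = 1/(16 + 2*sqrt(35)) ≈ 0.035930)
H(C) = 4/29 - sqrt(35)/58
(-31 + H(5))**2 = (-31 + (4/29 - sqrt(35)/58))**2 = (-895/29 - sqrt(35)/58)**2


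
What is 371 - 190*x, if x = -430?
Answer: 82071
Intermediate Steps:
371 - 190*x = 371 - 190*(-430) = 371 + 81700 = 82071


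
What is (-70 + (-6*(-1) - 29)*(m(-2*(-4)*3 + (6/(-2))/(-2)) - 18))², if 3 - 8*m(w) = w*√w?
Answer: 127760291/512 + 3147159*√102/128 ≈ 4.9785e+5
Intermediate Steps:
m(w) = 3/8 - w^(3/2)/8 (m(w) = 3/8 - w*√w/8 = 3/8 - w^(3/2)/8)
(-70 + (-6*(-1) - 29)*(m(-2*(-4)*3 + (6/(-2))/(-2)) - 18))² = (-70 + (-6*(-1) - 29)*((3/8 - (-2*(-4)*3 + (6/(-2))/(-2))^(3/2)/8) - 18))² = (-70 + (6 - 29)*((3/8 - (8*3 + (6*(-½))*(-½))^(3/2)/8) - 18))² = (-70 - 23*((3/8 - (24 - 3*(-½))^(3/2)/8) - 18))² = (-70 - 23*((3/8 - (24 + 3/2)^(3/2)/8) - 18))² = (-70 - 23*((3/8 - 51*√102/32) - 18))² = (-70 - 23*(-141/8 - 51*√102/32))² = (-70 + (3243/8 + 1173*√102/32))² = (2683/8 + 1173*√102/32)²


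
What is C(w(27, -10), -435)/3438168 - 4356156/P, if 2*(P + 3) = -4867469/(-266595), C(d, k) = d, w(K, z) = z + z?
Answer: -1996422805448260375/2808896442258 ≈ -7.1075e+5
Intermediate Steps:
w(K, z) = 2*z
P = 3267899/533190 (P = -3 + (-4867469/(-266595))/2 = -3 + (-4867469*(-1/266595))/2 = -3 + (1/2)*(4867469/266595) = -3 + 4867469/533190 = 3267899/533190 ≈ 6.1290)
C(w(27, -10), -435)/3438168 - 4356156/P = (2*(-10))/3438168 - 4356156/3267899/533190 = -20*1/3438168 - 4356156*533190/3267899 = -5/859542 - 2322658817640/3267899 = -1996422805448260375/2808896442258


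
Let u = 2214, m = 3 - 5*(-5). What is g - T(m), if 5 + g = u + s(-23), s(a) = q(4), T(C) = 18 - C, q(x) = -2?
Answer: 2217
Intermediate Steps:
m = 28 (m = 3 + 25 = 28)
s(a) = -2
g = 2207 (g = -5 + (2214 - 2) = -5 + 2212 = 2207)
g - T(m) = 2207 - (18 - 1*28) = 2207 - (18 - 28) = 2207 - 1*(-10) = 2207 + 10 = 2217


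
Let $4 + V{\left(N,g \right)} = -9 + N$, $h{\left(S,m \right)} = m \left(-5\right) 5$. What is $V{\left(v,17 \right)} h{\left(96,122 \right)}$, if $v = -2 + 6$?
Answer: $27450$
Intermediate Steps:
$v = 4$
$h{\left(S,m \right)} = - 25 m$ ($h{\left(S,m \right)} = - 5 m 5 = - 25 m$)
$V{\left(N,g \right)} = -13 + N$ ($V{\left(N,g \right)} = -4 + \left(-9 + N\right) = -13 + N$)
$V{\left(v,17 \right)} h{\left(96,122 \right)} = \left(-13 + 4\right) \left(\left(-25\right) 122\right) = \left(-9\right) \left(-3050\right) = 27450$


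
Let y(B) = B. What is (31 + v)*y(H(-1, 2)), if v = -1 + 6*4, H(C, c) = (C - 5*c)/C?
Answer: 594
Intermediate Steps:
H(C, c) = (C - 5*c)/C
v = 23 (v = -1 + 24 = 23)
(31 + v)*y(H(-1, 2)) = (31 + 23)*((-1 - 5*2)/(-1)) = 54*(-(-1 - 10)) = 54*(-1*(-11)) = 54*11 = 594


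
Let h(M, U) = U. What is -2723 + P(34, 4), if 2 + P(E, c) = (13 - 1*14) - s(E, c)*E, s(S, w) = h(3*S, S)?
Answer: -3882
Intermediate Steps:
s(S, w) = S
P(E, c) = -3 - E**2 (P(E, c) = -2 + ((13 - 1*14) - E*E) = -2 + ((13 - 14) - E**2) = -2 + (-1 - E**2) = -3 - E**2)
-2723 + P(34, 4) = -2723 + (-3 - 1*34**2) = -2723 + (-3 - 1*1156) = -2723 + (-3 - 1156) = -2723 - 1159 = -3882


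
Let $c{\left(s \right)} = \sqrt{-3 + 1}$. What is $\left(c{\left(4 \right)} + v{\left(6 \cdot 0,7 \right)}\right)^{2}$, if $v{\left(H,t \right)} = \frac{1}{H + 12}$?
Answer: $- \frac{287}{144} + \frac{i \sqrt{2}}{6} \approx -1.9931 + 0.2357 i$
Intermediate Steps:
$v{\left(H,t \right)} = \frac{1}{12 + H}$
$c{\left(s \right)} = i \sqrt{2}$ ($c{\left(s \right)} = \sqrt{-2} = i \sqrt{2}$)
$\left(c{\left(4 \right)} + v{\left(6 \cdot 0,7 \right)}\right)^{2} = \left(i \sqrt{2} + \frac{1}{12 + 6 \cdot 0}\right)^{2} = \left(i \sqrt{2} + \frac{1}{12 + 0}\right)^{2} = \left(i \sqrt{2} + \frac{1}{12}\right)^{2} = \left(\frac{1}{12} + i \sqrt{2}\right)^{2}$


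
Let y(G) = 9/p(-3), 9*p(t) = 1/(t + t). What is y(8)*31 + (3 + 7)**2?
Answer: -14966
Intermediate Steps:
p(t) = 1/(18*t) (p(t) = 1/(9*(t + t)) = 1/(9*((2*t))) = (1/(2*t))/9 = 1/(18*t))
y(G) = -486 (y(G) = 9/(((1/18)/(-3))) = 9/(((1/18)*(-1/3))) = 9/(-1/54) = 9*(-54) = -486)
y(8)*31 + (3 + 7)**2 = -486*31 + (3 + 7)**2 = -15066 + 10**2 = -15066 + 100 = -14966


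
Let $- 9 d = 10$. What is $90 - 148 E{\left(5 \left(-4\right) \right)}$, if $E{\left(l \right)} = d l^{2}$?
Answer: $\frac{592810}{9} \approx 65868.0$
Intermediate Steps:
$d = - \frac{10}{9}$ ($d = \left(- \frac{1}{9}\right) 10 = - \frac{10}{9} \approx -1.1111$)
$E{\left(l \right)} = - \frac{10 l^{2}}{9}$
$90 - 148 E{\left(5 \left(-4\right) \right)} = 90 - 148 \left(- \frac{10 \left(5 \left(-4\right)\right)^{2}}{9}\right) = 90 - 148 \left(- \frac{10 \left(-20\right)^{2}}{9}\right) = 90 - 148 \left(\left(- \frac{10}{9}\right) 400\right) = 90 - - \frac{592000}{9} = 90 + \frac{592000}{9} = \frac{592810}{9}$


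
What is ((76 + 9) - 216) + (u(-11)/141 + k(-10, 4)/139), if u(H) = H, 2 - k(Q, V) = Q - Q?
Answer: -2568716/19599 ≈ -131.06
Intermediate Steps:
k(Q, V) = 2 (k(Q, V) = 2 - (Q - Q) = 2 - 1*0 = 2 + 0 = 2)
((76 + 9) - 216) + (u(-11)/141 + k(-10, 4)/139) = ((76 + 9) - 216) + (-11/141 + 2/139) = (85 - 216) + (-11*1/141 + 2*(1/139)) = -131 + (-11/141 + 2/139) = -131 - 1247/19599 = -2568716/19599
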